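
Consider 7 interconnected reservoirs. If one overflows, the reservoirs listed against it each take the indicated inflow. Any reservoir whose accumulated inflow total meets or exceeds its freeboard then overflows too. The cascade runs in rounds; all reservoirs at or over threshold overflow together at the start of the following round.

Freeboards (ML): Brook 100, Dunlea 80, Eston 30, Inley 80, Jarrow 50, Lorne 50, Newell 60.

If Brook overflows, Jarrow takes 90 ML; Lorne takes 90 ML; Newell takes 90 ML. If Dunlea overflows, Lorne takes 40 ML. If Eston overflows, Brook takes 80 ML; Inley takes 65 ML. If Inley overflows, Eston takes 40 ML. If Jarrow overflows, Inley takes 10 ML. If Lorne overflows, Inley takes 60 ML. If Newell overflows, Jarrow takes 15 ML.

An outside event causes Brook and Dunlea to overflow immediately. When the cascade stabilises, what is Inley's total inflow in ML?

70

Round 1 — Brook, Dunlea overflow (initial).
  Jarrow: +90 → 90 ≥ 50
  Lorne: +90+40 → 130 ≥ 50
  Newell: +90 → 90 ≥ 60
Round 2 — Jarrow, Lorne, Newell overflow.
  Inley: +10+60 → 70 < 80
No further overflows.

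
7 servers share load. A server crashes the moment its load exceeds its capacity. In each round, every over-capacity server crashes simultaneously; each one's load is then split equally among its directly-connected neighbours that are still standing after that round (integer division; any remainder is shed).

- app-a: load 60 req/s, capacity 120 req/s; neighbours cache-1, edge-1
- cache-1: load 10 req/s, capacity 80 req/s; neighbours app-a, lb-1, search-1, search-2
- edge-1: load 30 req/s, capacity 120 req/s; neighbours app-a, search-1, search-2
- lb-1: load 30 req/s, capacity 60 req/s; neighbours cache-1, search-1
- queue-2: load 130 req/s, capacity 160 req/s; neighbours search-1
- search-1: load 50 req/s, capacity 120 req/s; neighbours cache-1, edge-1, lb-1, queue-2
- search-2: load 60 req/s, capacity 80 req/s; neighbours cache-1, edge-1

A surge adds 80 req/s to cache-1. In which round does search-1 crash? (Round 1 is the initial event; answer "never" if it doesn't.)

never

Round 1 — cache-1 at 90 > 80. cache-1 crashes.
  cache-1 sheds 90 req/s to app-a, lb-1, search-1, search-2: 22 each (2 lost).
    app-a: 60+22 = 82 ≤ 120
    lb-1: 30+22 = 52 ≤ 60
    search-1: 50+22 = 72 ≤ 120
    search-2: 60+22 = 82 > 80
Round 2 — search-2 crashes.
  search-2 sheds 82 req/s to edge-1: 82 each.
    edge-1: 30+82 = 112 ≤ 120
No further crashes.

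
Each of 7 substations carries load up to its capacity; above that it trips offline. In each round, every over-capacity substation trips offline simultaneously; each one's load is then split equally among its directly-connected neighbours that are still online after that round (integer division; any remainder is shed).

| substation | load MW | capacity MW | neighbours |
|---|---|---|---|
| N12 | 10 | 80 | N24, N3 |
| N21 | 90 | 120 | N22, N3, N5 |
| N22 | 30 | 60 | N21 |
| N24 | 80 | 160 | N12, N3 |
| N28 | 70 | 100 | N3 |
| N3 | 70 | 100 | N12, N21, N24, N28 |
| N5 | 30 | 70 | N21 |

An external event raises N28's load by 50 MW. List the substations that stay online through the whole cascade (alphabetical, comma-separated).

N12, N24

Round 1 — N28 at 120 > 100. N28 trips offline.
  N28 sheds 120 MW to N3: 120 each.
    N3: 70+120 = 190 > 100
Round 2 — N3 trips offline.
  N3 sheds 190 MW to N12, N21, N24: 63 each (1 lost).
    N12: 10+63 = 73 ≤ 80
    N21: 90+63 = 153 > 120
    N24: 80+63 = 143 ≤ 160
Round 3 — N21 trips offline.
  N21 sheds 153 MW to N22, N5: 76 each (1 lost).
    N22: 30+76 = 106 > 60
    N5: 30+76 = 106 > 70
Round 4 — N22, N5 trip offline.
  N22 sheds 106 MW: no online neighbours, lost.
  N5 sheds 106 MW: no online neighbours, lost.
No further trips.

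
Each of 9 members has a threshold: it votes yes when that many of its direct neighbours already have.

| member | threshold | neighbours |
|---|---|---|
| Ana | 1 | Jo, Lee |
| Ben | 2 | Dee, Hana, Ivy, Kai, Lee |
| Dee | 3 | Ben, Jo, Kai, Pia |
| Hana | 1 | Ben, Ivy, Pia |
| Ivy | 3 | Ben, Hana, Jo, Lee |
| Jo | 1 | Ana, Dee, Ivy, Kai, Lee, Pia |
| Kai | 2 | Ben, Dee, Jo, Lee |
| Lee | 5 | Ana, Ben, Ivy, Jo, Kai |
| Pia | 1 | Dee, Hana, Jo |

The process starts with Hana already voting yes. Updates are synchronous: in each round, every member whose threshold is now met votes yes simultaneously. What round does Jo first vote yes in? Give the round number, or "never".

3

Round 1 — Hana votes yes (initial).
Round 2 — checking thresholds:
  Ben: 1 of 5 neighbours < 2, holds.
  Ivy: 1 of 4 neighbours < 3, holds.
  Pia: 1 of 3 neighbours ≥ 1, votes yes.
Round 3 — checking thresholds:
  Ben: 1 of 5 neighbours < 2, holds.
  Dee: 1 of 4 neighbours < 3, holds.
  Ivy: 1 of 4 neighbours < 3, holds.
  Jo: 1 of 6 neighbours ≥ 1, votes yes.
Round 4 — checking thresholds:
  Ana: 1 of 2 neighbours ≥ 1, votes yes.
  Ben: 1 of 5 neighbours < 2, holds.
  Dee: 2 of 4 neighbours < 3, holds.
  Ivy: 2 of 4 neighbours < 3, holds.
  Kai: 1 of 4 neighbours < 2, holds.
  Lee: 1 of 5 neighbours < 5, holds.
Round 5 — no new yes votes; cascade stops.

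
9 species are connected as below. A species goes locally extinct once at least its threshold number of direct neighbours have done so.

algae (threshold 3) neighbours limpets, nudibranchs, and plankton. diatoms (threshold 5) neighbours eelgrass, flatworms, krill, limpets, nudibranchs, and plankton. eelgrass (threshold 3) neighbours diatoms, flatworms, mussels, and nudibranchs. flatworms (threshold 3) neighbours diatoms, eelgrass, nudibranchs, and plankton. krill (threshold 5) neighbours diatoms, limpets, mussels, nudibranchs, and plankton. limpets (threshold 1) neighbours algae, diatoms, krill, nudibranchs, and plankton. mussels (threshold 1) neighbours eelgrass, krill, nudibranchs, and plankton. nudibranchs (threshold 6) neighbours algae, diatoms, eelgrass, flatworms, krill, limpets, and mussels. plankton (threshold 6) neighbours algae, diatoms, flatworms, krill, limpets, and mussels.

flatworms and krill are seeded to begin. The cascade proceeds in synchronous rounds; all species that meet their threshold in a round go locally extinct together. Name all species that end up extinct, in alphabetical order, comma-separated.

Round 1 — flatworms, krill go locally extinct (initial).
Round 2 — checking thresholds:
  diatoms: 2 of 6 neighbours < 5, not yet.
  eelgrass: 1 of 4 neighbours < 3, not yet.
  limpets: 1 of 5 neighbours ≥ 1, goes locally extinct.
  mussels: 1 of 4 neighbours ≥ 1, goes locally extinct.
  nudibranchs: 2 of 7 neighbours < 6, not yet.
  plankton: 2 of 6 neighbours < 6, not yet.
Round 3 — no new extinctions; cascade stops.

flatworms, krill, limpets, mussels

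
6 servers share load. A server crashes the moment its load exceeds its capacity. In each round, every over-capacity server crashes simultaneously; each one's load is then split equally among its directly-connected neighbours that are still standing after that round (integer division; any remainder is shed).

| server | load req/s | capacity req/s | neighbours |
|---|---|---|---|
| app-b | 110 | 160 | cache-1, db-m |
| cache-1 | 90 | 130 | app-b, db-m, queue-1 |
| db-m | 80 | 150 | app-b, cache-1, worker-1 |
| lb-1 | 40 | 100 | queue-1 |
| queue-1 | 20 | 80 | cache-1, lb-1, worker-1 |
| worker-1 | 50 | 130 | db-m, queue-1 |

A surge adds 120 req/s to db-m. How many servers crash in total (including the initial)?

Round 1 — db-m at 200 > 150. db-m crashes.
  db-m sheds 200 req/s to app-b, cache-1, worker-1: 66 each (2 lost).
    app-b: 110+66 = 176 > 160
    cache-1: 90+66 = 156 > 130
    worker-1: 50+66 = 116 ≤ 130
Round 2 — app-b, cache-1 crash.
  app-b sheds 176 req/s: no online neighbours, lost.
  cache-1 sheds 156 req/s to queue-1: 156 each.
    queue-1: 20+156 = 176 > 80
Round 3 — queue-1 crashes.
  queue-1 sheds 176 req/s to lb-1, worker-1: 88 each.
    lb-1: 40+88 = 128 > 100
    worker-1: 116+88 = 204 > 130
Round 4 — lb-1, worker-1 crash.
  lb-1 sheds 128 req/s: no online neighbours, lost.
  worker-1 sheds 204 req/s: no online neighbours, lost.
No further crashes.

6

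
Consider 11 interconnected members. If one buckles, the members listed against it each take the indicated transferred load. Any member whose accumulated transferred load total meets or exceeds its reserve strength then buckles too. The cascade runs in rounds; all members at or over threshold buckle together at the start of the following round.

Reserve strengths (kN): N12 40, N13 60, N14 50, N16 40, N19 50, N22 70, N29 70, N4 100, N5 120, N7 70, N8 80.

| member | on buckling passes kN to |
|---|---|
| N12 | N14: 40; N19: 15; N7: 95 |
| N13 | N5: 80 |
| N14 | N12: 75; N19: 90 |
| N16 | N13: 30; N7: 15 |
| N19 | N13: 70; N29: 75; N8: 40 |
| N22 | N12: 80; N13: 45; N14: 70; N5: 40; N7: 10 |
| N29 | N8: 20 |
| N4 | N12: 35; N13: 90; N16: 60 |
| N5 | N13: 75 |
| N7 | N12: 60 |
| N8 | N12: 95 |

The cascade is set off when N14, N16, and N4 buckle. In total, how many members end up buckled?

8

Round 1 — N14, N16, N4 buckle (initial).
  N12: +75+35 → 110 ≥ 40
  N13: +30+90 → 120 ≥ 60
  N19: +90 → 90 ≥ 50
  N7: +15 → 15 < 70
Round 2 — N12, N13, N19 buckle.
  N29: +75 → 75 ≥ 70
  N5: +80 → 80 < 120
  N7: +95 → 110 ≥ 70
  N8: +40 → 40 < 80
Round 3 — N29, N7 buckle.
  N8: +20 → 60 < 80
No further bucklings.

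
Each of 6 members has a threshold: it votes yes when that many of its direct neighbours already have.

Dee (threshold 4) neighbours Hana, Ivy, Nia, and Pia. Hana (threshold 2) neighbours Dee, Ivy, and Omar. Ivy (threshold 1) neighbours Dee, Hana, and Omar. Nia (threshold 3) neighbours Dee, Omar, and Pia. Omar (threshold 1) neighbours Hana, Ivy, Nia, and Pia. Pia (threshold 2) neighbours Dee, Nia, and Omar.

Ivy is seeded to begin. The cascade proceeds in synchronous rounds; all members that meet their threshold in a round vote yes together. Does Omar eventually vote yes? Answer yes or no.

yes

Round 1 — Ivy votes yes (initial).
Round 2 — checking thresholds:
  Dee: 1 of 4 neighbours < 4, below threshold.
  Hana: 1 of 3 neighbours < 2, below threshold.
  Omar: 1 of 4 neighbours ≥ 1, votes yes.
Round 3 — checking thresholds:
  Dee: 1 of 4 neighbours < 4, below threshold.
  Hana: 2 of 3 neighbours ≥ 2, votes yes.
  Nia: 1 of 3 neighbours < 3, below threshold.
  Pia: 1 of 3 neighbours < 2, below threshold.
Round 4 — no new yes votes; cascade stops.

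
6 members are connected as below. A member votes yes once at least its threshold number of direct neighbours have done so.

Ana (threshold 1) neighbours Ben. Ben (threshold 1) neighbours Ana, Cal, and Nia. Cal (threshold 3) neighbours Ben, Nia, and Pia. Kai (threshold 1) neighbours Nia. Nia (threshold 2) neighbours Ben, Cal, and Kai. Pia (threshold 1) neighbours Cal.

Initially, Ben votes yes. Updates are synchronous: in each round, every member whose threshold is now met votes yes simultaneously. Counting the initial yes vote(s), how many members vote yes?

Round 1 — Ben votes yes (initial).
Round 2 — checking thresholds:
  Ana: 1 of 1 neighbours ≥ 1, votes yes.
  Cal: 1 of 3 neighbours < 3, holds.
  Nia: 1 of 3 neighbours < 2, holds.
Round 3 — no new yes votes; cascade stops.

2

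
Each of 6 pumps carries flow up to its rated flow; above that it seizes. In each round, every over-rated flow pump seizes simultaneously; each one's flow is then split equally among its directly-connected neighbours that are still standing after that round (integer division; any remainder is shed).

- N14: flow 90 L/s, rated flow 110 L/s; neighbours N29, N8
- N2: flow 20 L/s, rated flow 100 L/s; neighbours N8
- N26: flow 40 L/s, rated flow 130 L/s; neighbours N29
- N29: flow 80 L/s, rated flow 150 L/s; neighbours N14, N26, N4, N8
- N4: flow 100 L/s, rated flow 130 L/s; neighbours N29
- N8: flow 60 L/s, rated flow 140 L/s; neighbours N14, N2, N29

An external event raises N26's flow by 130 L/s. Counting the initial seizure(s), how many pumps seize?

Round 1 — N26 at 170 > 130. N26 seizes.
  N26 sheds 170 L/s to N29: 170 each.
    N29: 80+170 = 250 > 150
Round 2 — N29 seizes.
  N29 sheds 250 L/s to N14, N4, N8: 83 each (1 lost).
    N14: 90+83 = 173 > 110
    N4: 100+83 = 183 > 130
    N8: 60+83 = 143 > 140
Round 3 — N14, N4, N8 seize.
  N14 sheds 173 L/s: no online neighbours, lost.
  N4 sheds 183 L/s: no online neighbours, lost.
  N8 sheds 143 L/s to N2: 143 each.
    N2: 20+143 = 163 > 100
Round 4 — N2 seizes.
  N2 sheds 163 L/s: no online neighbours, lost.
No further seizures.

6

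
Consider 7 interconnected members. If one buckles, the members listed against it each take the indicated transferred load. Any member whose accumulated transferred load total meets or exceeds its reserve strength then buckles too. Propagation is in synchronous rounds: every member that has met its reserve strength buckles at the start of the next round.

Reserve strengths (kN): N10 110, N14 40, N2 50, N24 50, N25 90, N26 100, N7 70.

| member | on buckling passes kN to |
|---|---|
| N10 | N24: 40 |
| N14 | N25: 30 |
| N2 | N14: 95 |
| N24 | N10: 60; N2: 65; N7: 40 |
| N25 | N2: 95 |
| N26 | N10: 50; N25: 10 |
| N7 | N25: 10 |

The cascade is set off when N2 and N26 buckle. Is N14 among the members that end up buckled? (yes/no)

Round 1 — N2, N26 buckle (initial).
  N10: +50 → 50 < 110
  N14: +95 → 95 ≥ 40
  N25: +10 → 10 < 90
Round 2 — N14 buckles.
  N25: +30 → 40 < 90
No further bucklings.

yes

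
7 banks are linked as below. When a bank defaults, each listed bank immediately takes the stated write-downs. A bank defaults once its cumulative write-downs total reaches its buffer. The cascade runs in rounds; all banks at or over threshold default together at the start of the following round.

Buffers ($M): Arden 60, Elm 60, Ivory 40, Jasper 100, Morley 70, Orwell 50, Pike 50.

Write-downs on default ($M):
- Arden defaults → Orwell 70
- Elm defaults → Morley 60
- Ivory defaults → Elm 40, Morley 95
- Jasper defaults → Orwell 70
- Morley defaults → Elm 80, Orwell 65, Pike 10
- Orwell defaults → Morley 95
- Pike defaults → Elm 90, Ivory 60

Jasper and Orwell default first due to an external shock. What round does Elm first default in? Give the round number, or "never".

Round 1 — Jasper, Orwell default (initial).
  Morley: +95 → 95 ≥ 70
Round 2 — Morley defaults.
  Elm: +80 → 80 ≥ 60
  Pike: +10 → 10 < 50
Round 3 — Elm defaults.
No further defaults.

3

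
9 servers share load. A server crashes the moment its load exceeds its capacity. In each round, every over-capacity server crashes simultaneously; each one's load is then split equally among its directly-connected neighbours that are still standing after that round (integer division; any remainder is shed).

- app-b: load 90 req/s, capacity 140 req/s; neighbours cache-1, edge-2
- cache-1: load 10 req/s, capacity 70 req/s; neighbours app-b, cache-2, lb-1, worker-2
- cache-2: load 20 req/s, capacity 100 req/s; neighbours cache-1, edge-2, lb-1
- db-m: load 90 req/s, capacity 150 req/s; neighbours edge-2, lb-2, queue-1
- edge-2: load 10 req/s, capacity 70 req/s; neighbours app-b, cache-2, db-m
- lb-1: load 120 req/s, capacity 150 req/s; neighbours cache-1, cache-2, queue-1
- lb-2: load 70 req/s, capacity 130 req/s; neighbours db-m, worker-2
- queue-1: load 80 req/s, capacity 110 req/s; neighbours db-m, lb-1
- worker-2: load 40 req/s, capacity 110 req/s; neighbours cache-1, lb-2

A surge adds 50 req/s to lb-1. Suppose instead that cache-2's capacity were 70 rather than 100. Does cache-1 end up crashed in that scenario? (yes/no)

With cache-2's capacity at 70:
Round 1 — lb-1 at 170 > 150. lb-1 crashes.
  lb-1 sheds 170 req/s to cache-1, cache-2, queue-1: 56 each (2 lost).
    cache-1: 10+56 = 66 ≤ 70
    cache-2: 20+56 = 76 > 70
    queue-1: 80+56 = 136 > 110
Round 2 — cache-2, queue-1 crash.
  cache-2 sheds 76 req/s to cache-1, edge-2: 38 each.
    cache-1: 66+38 = 104 > 70
    edge-2: 10+38 = 48 ≤ 70
  queue-1 sheds 136 req/s to db-m: 136 each.
    db-m: 90+136 = 226 > 150
Round 3 — cache-1, db-m crash.
  cache-1 sheds 104 req/s to app-b, worker-2: 52 each.
    app-b: 90+52 = 142 > 140
    worker-2: 40+52 = 92 ≤ 110
  db-m sheds 226 req/s to edge-2, lb-2: 113 each.
    edge-2: 48+113 = 161 > 70
    lb-2: 70+113 = 183 > 130
Round 4 — app-b, edge-2, lb-2 crash.
  app-b sheds 142 req/s: no online neighbours, lost.
  edge-2 sheds 161 req/s: no online neighbours, lost.
  lb-2 sheds 183 req/s to worker-2: 183 each.
    worker-2: 92+183 = 275 > 110
Round 5 — worker-2 crashes.
  worker-2 sheds 275 req/s: no online neighbours, lost.
No further crashes.

yes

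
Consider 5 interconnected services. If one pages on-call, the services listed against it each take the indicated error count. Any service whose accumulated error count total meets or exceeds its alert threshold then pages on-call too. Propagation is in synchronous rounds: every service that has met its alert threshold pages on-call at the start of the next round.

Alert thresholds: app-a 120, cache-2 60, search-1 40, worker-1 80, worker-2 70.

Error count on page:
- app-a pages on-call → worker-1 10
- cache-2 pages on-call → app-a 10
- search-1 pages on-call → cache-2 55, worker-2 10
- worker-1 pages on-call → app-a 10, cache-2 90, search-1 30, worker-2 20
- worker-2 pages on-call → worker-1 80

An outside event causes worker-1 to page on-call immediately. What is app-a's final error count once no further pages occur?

20

Round 1 — worker-1 pages on-call (initial).
  app-a: +10 → 10 < 120
  cache-2: +90 → 90 ≥ 60
  search-1: +30 → 30 < 40
  worker-2: +20 → 20 < 70
Round 2 — cache-2 pages on-call.
  app-a: +10 → 20 < 120
No further pages.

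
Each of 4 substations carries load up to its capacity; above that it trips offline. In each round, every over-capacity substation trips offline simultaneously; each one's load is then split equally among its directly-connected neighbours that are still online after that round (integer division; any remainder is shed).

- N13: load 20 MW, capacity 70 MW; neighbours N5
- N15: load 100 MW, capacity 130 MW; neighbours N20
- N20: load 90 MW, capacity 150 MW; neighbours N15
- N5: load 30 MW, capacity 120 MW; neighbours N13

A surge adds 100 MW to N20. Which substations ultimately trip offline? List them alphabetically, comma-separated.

Round 1 — N20 at 190 > 150. N20 trips offline.
  N20 sheds 190 MW to N15: 190 each.
    N15: 100+190 = 290 > 130
Round 2 — N15 trips offline.
  N15 sheds 290 MW: no online neighbours, lost.
No further trips.

N15, N20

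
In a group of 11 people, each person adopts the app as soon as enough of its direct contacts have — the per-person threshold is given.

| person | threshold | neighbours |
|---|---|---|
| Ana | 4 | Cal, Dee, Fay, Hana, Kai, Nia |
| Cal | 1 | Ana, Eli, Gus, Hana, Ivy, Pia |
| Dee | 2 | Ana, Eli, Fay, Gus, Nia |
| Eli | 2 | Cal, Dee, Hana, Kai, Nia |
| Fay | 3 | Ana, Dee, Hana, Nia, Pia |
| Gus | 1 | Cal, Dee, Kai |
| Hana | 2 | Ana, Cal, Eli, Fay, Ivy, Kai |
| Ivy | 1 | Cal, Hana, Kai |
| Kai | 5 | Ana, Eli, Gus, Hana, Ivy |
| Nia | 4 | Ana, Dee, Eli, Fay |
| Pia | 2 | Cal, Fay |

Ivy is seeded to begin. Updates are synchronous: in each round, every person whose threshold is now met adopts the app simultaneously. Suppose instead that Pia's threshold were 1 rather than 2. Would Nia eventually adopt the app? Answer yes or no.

With Pia's threshold at 1:
Round 1 — Ivy adopts the app (initial).
Round 2 — checking thresholds:
  Cal: 1 of 6 neighbours ≥ 1, adopts the app.
  Hana: 1 of 6 neighbours < 2, below threshold.
  Kai: 1 of 5 neighbours < 5, below threshold.
Round 3 — checking thresholds:
  Ana: 1 of 6 neighbours < 4, below threshold.
  Eli: 1 of 5 neighbours < 2, below threshold.
  Gus: 1 of 3 neighbours ≥ 1, adopts the app.
  Hana: 2 of 6 neighbours ≥ 2, adopts the app.
  Kai: 1 of 5 neighbours < 5, below threshold.
  Pia: 1 of 2 neighbours ≥ 1, adopts the app.
Round 4 — checking thresholds:
  Ana: 2 of 6 neighbours < 4, below threshold.
  Dee: 1 of 5 neighbours < 2, below threshold.
  Eli: 2 of 5 neighbours ≥ 2, adopts the app.
  Fay: 2 of 5 neighbours < 3, below threshold.
  Kai: 3 of 5 neighbours < 5, below threshold.
Round 5 — checking thresholds:
  Ana: 2 of 6 neighbours < 4, below threshold.
  Dee: 2 of 5 neighbours ≥ 2, adopts the app.
  Fay: 2 of 5 neighbours < 3, below threshold.
  Kai: 4 of 5 neighbours < 5, below threshold.
  Nia: 1 of 4 neighbours < 4, below threshold.
Round 6 — checking thresholds:
  Ana: 3 of 6 neighbours < 4, below threshold.
  Fay: 3 of 5 neighbours ≥ 3, adopts the app.
  Kai: 4 of 5 neighbours < 5, below threshold.
  Nia: 2 of 4 neighbours < 4, below threshold.
Round 7 — checking thresholds:
  Ana: 4 of 6 neighbours ≥ 4, adopts the app.
  Kai: 4 of 5 neighbours < 5, below threshold.
  Nia: 3 of 4 neighbours < 4, below threshold.
Round 8 — checking thresholds:
  Kai: 5 of 5 neighbours ≥ 5, adopts the app.
  Nia: 4 of 4 neighbours ≥ 4, adopts the app.
Round 9 — no new adoptions; cascade stops.

yes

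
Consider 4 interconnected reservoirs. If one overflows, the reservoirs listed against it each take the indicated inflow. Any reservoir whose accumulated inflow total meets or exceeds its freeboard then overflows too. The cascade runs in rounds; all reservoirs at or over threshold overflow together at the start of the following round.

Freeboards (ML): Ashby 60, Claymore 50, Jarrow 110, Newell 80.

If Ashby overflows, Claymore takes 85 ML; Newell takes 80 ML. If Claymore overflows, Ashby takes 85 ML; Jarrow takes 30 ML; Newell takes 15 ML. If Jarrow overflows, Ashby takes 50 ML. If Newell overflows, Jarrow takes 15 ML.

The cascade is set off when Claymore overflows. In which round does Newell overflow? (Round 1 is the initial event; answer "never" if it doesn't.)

3

Round 1 — Claymore overflows (initial).
  Ashby: +85 → 85 ≥ 60
  Jarrow: +30 → 30 < 110
  Newell: +15 → 15 < 80
Round 2 — Ashby overflows.
  Newell: +80 → 95 ≥ 80
Round 3 — Newell overflows.
  Jarrow: +15 → 45 < 110
No further overflows.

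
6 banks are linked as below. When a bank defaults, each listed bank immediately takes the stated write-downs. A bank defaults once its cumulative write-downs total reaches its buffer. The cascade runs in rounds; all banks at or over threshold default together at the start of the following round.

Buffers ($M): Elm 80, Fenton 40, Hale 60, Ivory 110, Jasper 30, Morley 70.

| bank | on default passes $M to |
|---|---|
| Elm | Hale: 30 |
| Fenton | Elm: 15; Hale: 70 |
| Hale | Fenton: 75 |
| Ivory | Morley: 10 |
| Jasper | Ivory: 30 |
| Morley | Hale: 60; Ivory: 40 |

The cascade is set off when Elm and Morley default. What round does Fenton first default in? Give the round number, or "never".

3

Round 1 — Elm, Morley default (initial).
  Hale: +30+60 → 90 ≥ 60
  Ivory: +40 → 40 < 110
Round 2 — Hale defaults.
  Fenton: +75 → 75 ≥ 40
Round 3 — Fenton defaults.
No further defaults.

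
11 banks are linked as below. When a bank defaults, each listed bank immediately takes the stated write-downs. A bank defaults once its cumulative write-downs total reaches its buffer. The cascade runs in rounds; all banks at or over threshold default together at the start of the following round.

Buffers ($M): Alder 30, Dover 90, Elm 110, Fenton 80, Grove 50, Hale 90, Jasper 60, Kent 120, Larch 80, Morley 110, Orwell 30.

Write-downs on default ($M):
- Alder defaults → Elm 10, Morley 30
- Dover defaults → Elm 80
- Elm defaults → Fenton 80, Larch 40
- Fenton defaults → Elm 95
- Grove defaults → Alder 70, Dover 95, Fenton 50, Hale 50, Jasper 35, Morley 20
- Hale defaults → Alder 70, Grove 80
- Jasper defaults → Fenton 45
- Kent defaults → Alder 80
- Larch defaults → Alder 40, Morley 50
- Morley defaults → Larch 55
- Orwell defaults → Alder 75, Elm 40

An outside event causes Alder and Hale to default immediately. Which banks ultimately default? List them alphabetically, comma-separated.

Alder, Dover, Grove, Hale

Round 1 — Alder, Hale default (initial).
  Elm: +10 → 10 < 110
  Grove: +80 → 80 ≥ 50
  Morley: +30 → 30 < 110
Round 2 — Grove defaults.
  Dover: +95 → 95 ≥ 90
  Fenton: +50 → 50 < 80
  Jasper: +35 → 35 < 60
  Morley: +20 → 50 < 110
Round 3 — Dover defaults.
  Elm: +80 → 90 < 110
No further defaults.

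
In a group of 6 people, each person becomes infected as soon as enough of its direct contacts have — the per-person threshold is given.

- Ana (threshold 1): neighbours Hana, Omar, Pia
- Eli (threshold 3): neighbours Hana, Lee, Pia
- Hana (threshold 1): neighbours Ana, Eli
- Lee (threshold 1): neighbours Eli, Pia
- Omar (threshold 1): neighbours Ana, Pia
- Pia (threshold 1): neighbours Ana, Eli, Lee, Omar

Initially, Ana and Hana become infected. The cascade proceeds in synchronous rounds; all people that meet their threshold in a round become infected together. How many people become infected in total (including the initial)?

6

Round 1 — Ana, Hana become infected (initial).
Round 2 — checking thresholds:
  Eli: 1 of 3 neighbours < 3, not yet.
  Omar: 1 of 2 neighbours ≥ 1, becomes infected.
  Pia: 1 of 4 neighbours ≥ 1, becomes infected.
Round 3 — checking thresholds:
  Eli: 2 of 3 neighbours < 3, not yet.
  Lee: 1 of 2 neighbours ≥ 1, becomes infected.
Round 4 — checking thresholds:
  Eli: 3 of 3 neighbours ≥ 3, becomes infected.
Round 5 — no new infections; cascade stops.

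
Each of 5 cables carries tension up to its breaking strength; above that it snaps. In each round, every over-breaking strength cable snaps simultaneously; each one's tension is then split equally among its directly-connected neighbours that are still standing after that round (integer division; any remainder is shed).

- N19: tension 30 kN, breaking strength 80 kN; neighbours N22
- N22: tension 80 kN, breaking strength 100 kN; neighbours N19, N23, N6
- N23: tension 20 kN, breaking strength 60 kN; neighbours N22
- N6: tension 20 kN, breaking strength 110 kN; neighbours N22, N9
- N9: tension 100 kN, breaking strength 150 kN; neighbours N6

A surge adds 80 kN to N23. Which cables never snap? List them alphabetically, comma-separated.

Round 1 — N23 at 100 > 60. N23 snaps.
  N23 sheds 100 kN to N22: 100 each.
    N22: 80+100 = 180 > 100
Round 2 — N22 snaps.
  N22 sheds 180 kN to N19, N6: 90 each.
    N19: 30+90 = 120 > 80
    N6: 20+90 = 110 ≤ 110
Round 3 — N19 snaps.
  N19 sheds 120 kN: no online neighbours, lost.
No further breaks.

N6, N9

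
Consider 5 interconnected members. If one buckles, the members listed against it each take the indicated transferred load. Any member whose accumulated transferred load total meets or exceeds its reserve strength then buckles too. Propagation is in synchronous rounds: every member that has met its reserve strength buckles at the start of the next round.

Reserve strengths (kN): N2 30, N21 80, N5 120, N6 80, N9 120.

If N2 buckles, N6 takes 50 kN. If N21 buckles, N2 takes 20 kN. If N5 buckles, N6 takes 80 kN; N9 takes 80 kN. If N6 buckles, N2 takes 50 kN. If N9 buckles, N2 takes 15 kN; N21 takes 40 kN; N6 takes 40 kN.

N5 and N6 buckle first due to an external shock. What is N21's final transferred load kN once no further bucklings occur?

Round 1 — N5, N6 buckle (initial).
  N2: +50 → 50 ≥ 30
  N9: +80 → 80 < 120
Round 2 — N2 buckles.
No further bucklings.

0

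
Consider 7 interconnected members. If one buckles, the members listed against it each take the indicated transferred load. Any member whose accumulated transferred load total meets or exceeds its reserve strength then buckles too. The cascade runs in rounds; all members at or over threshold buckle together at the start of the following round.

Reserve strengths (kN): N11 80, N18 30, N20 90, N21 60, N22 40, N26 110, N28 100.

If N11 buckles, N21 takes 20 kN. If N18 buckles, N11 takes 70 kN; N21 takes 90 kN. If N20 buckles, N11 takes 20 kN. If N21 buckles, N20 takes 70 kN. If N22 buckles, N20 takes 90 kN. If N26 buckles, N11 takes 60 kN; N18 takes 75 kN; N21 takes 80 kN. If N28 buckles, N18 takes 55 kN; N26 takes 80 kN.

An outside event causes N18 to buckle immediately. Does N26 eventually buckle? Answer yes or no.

no

Round 1 — N18 buckles (initial).
  N11: +70 → 70 < 80
  N21: +90 → 90 ≥ 60
Round 2 — N21 buckles.
  N20: +70 → 70 < 90
No further bucklings.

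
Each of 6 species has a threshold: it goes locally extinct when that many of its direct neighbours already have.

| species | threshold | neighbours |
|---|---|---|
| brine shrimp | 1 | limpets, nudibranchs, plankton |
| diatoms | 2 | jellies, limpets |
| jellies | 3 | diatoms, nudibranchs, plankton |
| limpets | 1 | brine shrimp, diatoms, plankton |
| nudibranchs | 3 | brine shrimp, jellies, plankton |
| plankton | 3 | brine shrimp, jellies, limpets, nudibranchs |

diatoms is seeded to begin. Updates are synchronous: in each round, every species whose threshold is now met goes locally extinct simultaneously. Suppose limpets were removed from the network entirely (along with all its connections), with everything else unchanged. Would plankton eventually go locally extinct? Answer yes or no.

With limpets removed:
Round 1 — diatoms goes locally extinct (initial).
Round 2 — no new extinctions; cascade stops.

no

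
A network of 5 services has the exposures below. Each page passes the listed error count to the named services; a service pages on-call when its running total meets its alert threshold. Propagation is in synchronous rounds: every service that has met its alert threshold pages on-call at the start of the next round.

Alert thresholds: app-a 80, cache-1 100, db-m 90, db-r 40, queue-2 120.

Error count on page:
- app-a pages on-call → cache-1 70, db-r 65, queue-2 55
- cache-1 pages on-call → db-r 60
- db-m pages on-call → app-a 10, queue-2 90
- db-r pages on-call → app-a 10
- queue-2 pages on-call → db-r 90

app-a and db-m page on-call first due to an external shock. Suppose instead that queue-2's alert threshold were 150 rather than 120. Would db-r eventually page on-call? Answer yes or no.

yes

With queue-2's alert threshold at 150:
Round 1 — app-a, db-m page on-call (initial).
  cache-1: +70 → 70 < 100
  db-r: +65 → 65 ≥ 40
  queue-2: +55+90 → 145 < 150
Round 2 — db-r pages on-call.
No further pages.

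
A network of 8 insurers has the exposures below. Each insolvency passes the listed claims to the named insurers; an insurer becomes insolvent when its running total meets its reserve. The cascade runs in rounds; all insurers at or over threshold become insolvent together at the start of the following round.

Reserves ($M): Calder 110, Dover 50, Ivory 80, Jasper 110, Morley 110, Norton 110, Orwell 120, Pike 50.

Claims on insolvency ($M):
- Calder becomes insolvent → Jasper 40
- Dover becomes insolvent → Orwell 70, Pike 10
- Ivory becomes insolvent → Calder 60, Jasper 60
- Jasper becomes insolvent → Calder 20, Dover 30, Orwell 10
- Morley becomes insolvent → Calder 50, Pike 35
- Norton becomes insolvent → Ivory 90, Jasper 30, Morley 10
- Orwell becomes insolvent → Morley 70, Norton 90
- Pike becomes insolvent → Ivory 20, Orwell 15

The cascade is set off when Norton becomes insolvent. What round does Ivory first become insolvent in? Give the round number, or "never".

2

Round 1 — Norton becomes insolvent (initial).
  Ivory: +90 → 90 ≥ 80
  Jasper: +30 → 30 < 110
  Morley: +10 → 10 < 110
Round 2 — Ivory becomes insolvent.
  Calder: +60 → 60 < 110
  Jasper: +60 → 90 < 110
No further insolvencies.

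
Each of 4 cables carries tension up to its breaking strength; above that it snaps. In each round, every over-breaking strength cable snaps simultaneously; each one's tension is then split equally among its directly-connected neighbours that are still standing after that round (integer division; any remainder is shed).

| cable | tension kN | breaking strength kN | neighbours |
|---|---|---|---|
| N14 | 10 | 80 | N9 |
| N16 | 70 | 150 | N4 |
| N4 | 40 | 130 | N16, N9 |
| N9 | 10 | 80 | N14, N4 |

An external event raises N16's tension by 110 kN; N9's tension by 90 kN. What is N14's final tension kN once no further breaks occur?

Round 1 — N16 at 180 > 150; N9 at 100 > 80. N16, N9 snap.
  N16 sheds 180 kN to N4: 180 each.
    N4: 40+180 = 220 > 130
  N9 sheds 100 kN to N14, N4: 50 each.
    N14: 10+50 = 60 ≤ 80
    N4: 220+50 = 270 > 130
Round 2 — N4 snaps.
  N4 sheds 270 kN: no online neighbours, lost.
No further breaks.

60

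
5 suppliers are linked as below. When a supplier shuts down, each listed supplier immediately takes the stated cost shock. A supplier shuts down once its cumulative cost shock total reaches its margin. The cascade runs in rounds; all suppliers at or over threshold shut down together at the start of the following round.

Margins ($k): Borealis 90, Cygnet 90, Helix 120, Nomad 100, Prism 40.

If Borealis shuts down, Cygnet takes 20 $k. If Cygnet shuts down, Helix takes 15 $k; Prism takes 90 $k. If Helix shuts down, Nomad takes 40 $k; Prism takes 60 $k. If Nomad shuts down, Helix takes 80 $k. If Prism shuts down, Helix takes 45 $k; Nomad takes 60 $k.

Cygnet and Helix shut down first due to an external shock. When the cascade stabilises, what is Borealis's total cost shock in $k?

0

Round 1 — Cygnet, Helix shut down (initial).
  Nomad: +40 → 40 < 100
  Prism: +90+60 → 150 ≥ 40
Round 2 — Prism shuts down.
  Nomad: +60 → 100 ≥ 100
Round 3 — Nomad shuts down.
No further shutdowns.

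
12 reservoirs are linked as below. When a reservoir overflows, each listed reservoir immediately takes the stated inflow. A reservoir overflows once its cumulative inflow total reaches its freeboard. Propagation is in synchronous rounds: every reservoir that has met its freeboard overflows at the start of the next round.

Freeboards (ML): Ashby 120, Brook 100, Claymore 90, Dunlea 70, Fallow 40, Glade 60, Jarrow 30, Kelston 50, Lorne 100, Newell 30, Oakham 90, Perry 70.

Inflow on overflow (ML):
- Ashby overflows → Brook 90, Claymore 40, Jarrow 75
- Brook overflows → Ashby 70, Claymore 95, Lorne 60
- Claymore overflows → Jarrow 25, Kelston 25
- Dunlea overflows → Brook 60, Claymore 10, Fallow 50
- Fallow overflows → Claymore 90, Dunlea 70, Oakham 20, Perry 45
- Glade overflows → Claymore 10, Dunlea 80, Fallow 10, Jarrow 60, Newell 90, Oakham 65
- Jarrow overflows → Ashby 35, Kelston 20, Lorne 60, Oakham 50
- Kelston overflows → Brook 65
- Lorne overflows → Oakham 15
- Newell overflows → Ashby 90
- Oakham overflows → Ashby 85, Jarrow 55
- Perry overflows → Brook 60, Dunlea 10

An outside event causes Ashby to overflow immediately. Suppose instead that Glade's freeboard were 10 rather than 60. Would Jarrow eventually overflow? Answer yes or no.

With Glade's freeboard at 10:
Round 1 — Ashby overflows (initial).
  Brook: +90 → 90 < 100
  Claymore: +40 → 40 < 90
  Jarrow: +75 → 75 ≥ 30
Round 2 — Jarrow overflows.
  Kelston: +20 → 20 < 50
  Lorne: +60 → 60 < 100
  Oakham: +50 → 50 < 90
No further overflows.

yes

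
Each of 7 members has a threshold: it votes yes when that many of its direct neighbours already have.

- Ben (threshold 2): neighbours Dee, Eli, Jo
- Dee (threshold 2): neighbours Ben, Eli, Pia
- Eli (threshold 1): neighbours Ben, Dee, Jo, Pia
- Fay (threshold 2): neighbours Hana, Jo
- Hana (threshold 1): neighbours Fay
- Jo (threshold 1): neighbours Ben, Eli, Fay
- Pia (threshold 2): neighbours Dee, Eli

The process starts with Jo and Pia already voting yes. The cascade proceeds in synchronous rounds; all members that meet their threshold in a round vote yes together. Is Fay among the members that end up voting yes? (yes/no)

no

Round 1 — Jo, Pia vote yes (initial).
Round 2 — checking thresholds:
  Ben: 1 of 3 neighbours < 2, below threshold.
  Dee: 1 of 3 neighbours < 2, below threshold.
  Eli: 2 of 4 neighbours ≥ 1, votes yes.
  Fay: 1 of 2 neighbours < 2, below threshold.
Round 3 — checking thresholds:
  Ben: 2 of 3 neighbours ≥ 2, votes yes.
  Dee: 2 of 3 neighbours ≥ 2, votes yes.
  Fay: 1 of 2 neighbours < 2, below threshold.
Round 4 — no new yes votes; cascade stops.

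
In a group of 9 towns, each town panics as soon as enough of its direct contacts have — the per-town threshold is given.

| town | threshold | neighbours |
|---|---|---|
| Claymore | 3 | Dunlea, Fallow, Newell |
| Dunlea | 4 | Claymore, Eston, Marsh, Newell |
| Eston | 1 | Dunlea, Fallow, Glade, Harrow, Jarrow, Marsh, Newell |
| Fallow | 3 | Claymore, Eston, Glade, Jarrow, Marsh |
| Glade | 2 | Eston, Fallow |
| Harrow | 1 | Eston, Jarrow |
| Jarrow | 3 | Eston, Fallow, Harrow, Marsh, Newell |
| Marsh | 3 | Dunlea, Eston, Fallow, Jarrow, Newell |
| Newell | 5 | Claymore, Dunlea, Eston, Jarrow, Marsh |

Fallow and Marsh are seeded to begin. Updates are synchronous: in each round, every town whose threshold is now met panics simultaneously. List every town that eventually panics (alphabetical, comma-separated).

Round 1 — Fallow, Marsh panic (initial).
Round 2 — checking thresholds:
  Claymore: 1 of 3 neighbours < 3, not yet.
  Dunlea: 1 of 4 neighbours < 4, not yet.
  Eston: 2 of 7 neighbours ≥ 1, panics.
  Glade: 1 of 2 neighbours < 2, not yet.
  Jarrow: 2 of 5 neighbours < 3, not yet.
  Newell: 1 of 5 neighbours < 5, not yet.
Round 3 — checking thresholds:
  Claymore: 1 of 3 neighbours < 3, not yet.
  Dunlea: 2 of 4 neighbours < 4, not yet.
  Glade: 2 of 2 neighbours ≥ 2, panics.
  Harrow: 1 of 2 neighbours ≥ 1, panics.
  Jarrow: 3 of 5 neighbours ≥ 3, panics.
  Newell: 2 of 5 neighbours < 5, not yet.
Round 4 — no new panics; cascade stops.

Eston, Fallow, Glade, Harrow, Jarrow, Marsh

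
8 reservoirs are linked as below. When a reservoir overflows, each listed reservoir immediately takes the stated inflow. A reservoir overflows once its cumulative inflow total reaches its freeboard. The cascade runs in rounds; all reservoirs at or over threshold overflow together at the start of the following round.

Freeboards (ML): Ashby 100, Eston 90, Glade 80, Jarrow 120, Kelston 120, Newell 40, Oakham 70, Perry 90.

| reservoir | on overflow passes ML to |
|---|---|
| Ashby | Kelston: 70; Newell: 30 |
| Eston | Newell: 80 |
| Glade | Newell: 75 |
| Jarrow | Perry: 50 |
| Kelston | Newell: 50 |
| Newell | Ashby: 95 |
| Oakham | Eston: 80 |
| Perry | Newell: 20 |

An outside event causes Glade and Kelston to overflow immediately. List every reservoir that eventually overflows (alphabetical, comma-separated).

Glade, Kelston, Newell

Round 1 — Glade, Kelston overflow (initial).
  Newell: +75+50 → 125 ≥ 40
Round 2 — Newell overflows.
  Ashby: +95 → 95 < 100
No further overflows.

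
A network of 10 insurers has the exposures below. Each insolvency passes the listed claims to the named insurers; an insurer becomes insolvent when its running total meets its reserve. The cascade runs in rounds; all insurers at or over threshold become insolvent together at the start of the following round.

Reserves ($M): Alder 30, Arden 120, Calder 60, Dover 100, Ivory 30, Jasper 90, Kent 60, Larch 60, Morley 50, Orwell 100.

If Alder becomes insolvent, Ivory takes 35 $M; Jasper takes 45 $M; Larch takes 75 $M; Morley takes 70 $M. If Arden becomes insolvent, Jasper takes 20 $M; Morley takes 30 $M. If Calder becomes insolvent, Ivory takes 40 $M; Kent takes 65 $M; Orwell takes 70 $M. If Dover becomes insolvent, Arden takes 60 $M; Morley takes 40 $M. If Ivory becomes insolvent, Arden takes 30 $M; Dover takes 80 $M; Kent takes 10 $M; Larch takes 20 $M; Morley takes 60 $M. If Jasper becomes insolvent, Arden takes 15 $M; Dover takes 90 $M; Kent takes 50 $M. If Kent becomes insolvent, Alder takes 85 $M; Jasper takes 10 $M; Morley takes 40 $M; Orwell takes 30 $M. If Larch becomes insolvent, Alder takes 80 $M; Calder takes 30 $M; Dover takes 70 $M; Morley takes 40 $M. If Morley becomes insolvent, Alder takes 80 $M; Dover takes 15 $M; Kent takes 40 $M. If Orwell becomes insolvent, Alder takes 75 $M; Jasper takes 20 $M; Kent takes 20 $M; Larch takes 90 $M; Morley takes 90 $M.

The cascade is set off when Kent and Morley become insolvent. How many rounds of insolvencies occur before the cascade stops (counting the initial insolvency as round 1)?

Round 1 — Kent, Morley become insolvent (initial).
  Alder: +85+80 → 165 ≥ 30
  Dover: +15 → 15 < 100
  Jasper: +10 → 10 < 90
  Orwell: +30 → 30 < 100
Round 2 — Alder becomes insolvent.
  Ivory: +35 → 35 ≥ 30
  Jasper: +45 → 55 < 90
  Larch: +75 → 75 ≥ 60
Round 3 — Ivory, Larch become insolvent.
  Arden: +30 → 30 < 120
  Calder: +30 → 30 < 60
  Dover: +80+70 → 165 ≥ 100
Round 4 — Dover becomes insolvent.
  Arden: +60 → 90 < 120
No further insolvencies.

4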